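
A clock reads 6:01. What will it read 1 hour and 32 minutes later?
Starting time: 6:01
Adding 32 minutes to 1 minute: 1 + 32 = 33 minutes
Adding 1 hour: 6 + 1 = 7
Final time: 7:33

Final answer: 7:33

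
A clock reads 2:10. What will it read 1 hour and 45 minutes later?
Starting time: 2:10
Adding 45 minutes to 10 minutes: 10 + 45 = 55 minutes
Adding 1 hour: 2 + 1 = 3
Final time: 3:55

Final answer: 3:55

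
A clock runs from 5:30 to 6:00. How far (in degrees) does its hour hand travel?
The hour hand moves 0.5 degrees per minute.
Time elapsed: 6:00 - 5:30 = 30 minutes
Angular displacement: 30 x 0.5 = 15 degrees

Final answer: 15 degrees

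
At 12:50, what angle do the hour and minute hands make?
Hour hand position: 0 x 30 + 50 x 0.5 = 25 degrees
Minute hand position: 50 x 6 = 300 degrees
Difference: |25 - 300| = 275 degrees
Since 275 > 180, the smaller angle is 360 - 275 = 85 degrees

Final answer: 85 degrees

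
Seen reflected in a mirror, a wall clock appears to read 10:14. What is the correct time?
Reflection across the vertical (12-6) axis maps a hand at angle A degrees to (360 - A) degrees, which sends a reading of T minutes past 12:00 to (720 - T) minutes past 12:00.
Mirror reads 10:14 = 614 minutes past 12:00.
Actual time: (720 - 614) mod 720 = 106 minutes = 1:46.

Final answer: 1:46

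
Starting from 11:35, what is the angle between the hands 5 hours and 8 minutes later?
First find the time 5 hours and 8 minutes after 11:35.
Total minutes: 11 x 60 + 35 + 5 x 60 + 8 = 1003.
1003 mod 720 = 283 minutes = 4:43.
Now compute the angle at 4:43:
Hour hand: 4 x 30 + 43 x 0.5 = 141.5 degrees
Minute hand: 43 x 6 = 258 degrees
Difference: |141.5 - 258| = 116.5 degrees
The angle is 116.5 degrees

Final answer: 116.5 degrees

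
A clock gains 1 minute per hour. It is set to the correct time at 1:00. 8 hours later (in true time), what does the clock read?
For every 60 true minutes, the faulty clock advances 60 + 1 = 61 minutes.
True elapsed: 8 hours = 480 minutes.
Faulty clock advances: 480 x 61/60 = 488 minutes (drift: 8 minutes ahead).
Shown time: 1:00 + 488 minutes = 9:08.

Final answer: 9:08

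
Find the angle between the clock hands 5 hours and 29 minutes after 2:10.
First find the time 5 hours and 29 minutes after 2:10.
Total minutes: 2 x 60 + 10 + 5 x 60 + 29 = 459.
459 mod 720 = 459 minutes = 7:39.
Now compute the angle at 7:39:
Hour hand: 7 x 30 + 39 x 0.5 = 229.5 degrees
Minute hand: 39 x 6 = 234 degrees
Difference: |229.5 - 234| = 4.5 degrees
The angle is 4.5 degrees

Final answer: 4.5 degrees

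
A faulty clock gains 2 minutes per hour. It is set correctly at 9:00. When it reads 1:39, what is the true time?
For every 60 true minutes, the faulty clock advances 62 minutes, so 1 faulty-clock minute corresponds to 60/62 true minutes.
From 9:00 to 1:39 on the faulty dial is 279 minutes.
True elapsed: 279 x 60/62 = 270 minutes = 4 hours and 30 minutes.
True time: 9:00 + 4 hours and 30 minutes = 1:30.

Final answer: 1:30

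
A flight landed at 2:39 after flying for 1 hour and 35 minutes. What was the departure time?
Starting time: 2:39 = 159 total minutes past 12:00
Subtracting: 1 hour and 35 minutes = 95 minutes
159 - 95 = 64 minutes
= 1 hour and 4 minutes past 12:00 = 1:04

Final answer: 1:04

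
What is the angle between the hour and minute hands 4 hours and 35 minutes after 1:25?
First find the time 4 hours and 35 minutes after 1:25.
Total minutes: 1 x 60 + 25 + 4 x 60 + 35 = 360.
360 mod 720 = 360 minutes = 6:00.
Now compute the angle at 6:00:
Hour hand: 6 x 30 + 0 x 0.5 = 180 degrees
Minute hand: 0 x 6 = 0 degrees
Difference: |180 - 0| = 180 degrees
The angle is 180 degrees

Final answer: 180 degrees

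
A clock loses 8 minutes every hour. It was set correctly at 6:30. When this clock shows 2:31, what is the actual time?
For every 60 true minutes, the faulty clock advances 52 minutes, so 1 faulty-clock minute corresponds to 60/52 true minutes.
From 6:30 to 2:31 on the faulty dial is 481 minutes.
True elapsed: 481 x 60/52 = 555 minutes = 9 hours and 15 minutes.
True time: 6:30 + 9 hours and 15 minutes = 3:45.

Final answer: 3:45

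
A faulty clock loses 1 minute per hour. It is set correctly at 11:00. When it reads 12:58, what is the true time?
For every 60 true minutes, the faulty clock advances 59 minutes, so 1 faulty-clock minute corresponds to 60/59 true minutes.
From 11:00 to 12:58 on the faulty dial is 118 minutes.
True elapsed: 118 x 60/59 = 120 minutes = 2 hours.
True time: 11:00 + 2 hours = 1:00.

Final answer: 1:00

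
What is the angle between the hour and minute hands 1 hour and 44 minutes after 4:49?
First find the time 1 hour and 44 minutes after 4:49.
Total minutes: 4 x 60 + 49 + 1 x 60 + 44 = 393.
393 mod 720 = 393 minutes = 6:33.
Now compute the angle at 6:33:
Hour hand: 6 x 30 + 33 x 0.5 = 196.5 degrees
Minute hand: 33 x 6 = 198 degrees
Difference: |196.5 - 198| = 1.5 degrees
The angle is 1.5 degrees

Final answer: 1.5 degrees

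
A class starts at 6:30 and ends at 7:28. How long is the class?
From 6:30 to 7:28:
(7 x 60 + 28) - (6 x 60 + 30) = 448 - 390 = 58 minutes
= 58 minutes

Final answer: 58 minutes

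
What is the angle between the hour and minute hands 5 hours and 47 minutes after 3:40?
First find the time 5 hours and 47 minutes after 3:40.
Total minutes: 3 x 60 + 40 + 5 x 60 + 47 = 567.
567 mod 720 = 567 minutes = 9:27.
Now compute the angle at 9:27:
Hour hand: 9 x 30 + 27 x 0.5 = 283.5 degrees
Minute hand: 27 x 6 = 162 degrees
Difference: |283.5 - 162| = 121.5 degrees
The angle is 121.5 degrees

Final answer: 121.5 degrees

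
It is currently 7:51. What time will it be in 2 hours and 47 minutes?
Starting time: 7:51
Adding 47 minutes to 51 minutes: 51 + 47 = 98 minutes = 1 hour and 38 minutes
Adding 2 hours: 7 + 2 + 1 (carry) = 10
Final time: 10:38

Final answer: 10:38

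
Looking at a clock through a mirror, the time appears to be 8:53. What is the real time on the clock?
Reflection across the vertical (12-6) axis maps a hand at angle A degrees to (360 - A) degrees, which sends a reading of T minutes past 12:00 to (720 - T) minutes past 12:00.
Mirror reads 8:53 = 533 minutes past 12:00.
Actual time: (720 - 533) mod 720 = 187 minutes = 3:07.

Final answer: 3:07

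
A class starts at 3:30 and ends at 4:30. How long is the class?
From 3:30 to 4:30:
(4 x 60 + 30) - (3 x 60 + 30) = 270 - 210 = 60 minutes
= 1 hour

Final answer: 1 hour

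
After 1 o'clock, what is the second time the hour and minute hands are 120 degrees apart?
At t minutes past 1:00, the hour hand is at 30 x 1 + 0.5t degrees and the minute hand is at 6t degrees.
The smaller angle between them is 120 degrees when |30H - 5.5t| = 120 or |30H - 5.5t| = 240.
With H = 1, solve 30 x 1 - 5.5t = +/- target for each target:
  t = (30 x 1 - 120) / 5.5 = -16.36 (outside (0, 60))
  t = (30 x 1 + 120) / 5.5 = 27.27
  t = (30 x 1 - 240) / 5.5 = -38.18 (outside (0, 60))
  t = (30 x 1 + 240) / 5.5 = 49.09
Valid solutions in (0, 60): {27.27, 49.09} minutes.
The second occurrence is t = 49.09 minutes.
The hands form a 120-degree angle at 49.09 minutes past 1:00.

Final answer: 49.09 minutes past 1:00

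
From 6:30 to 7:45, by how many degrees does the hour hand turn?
The hour hand moves 0.5 degrees per minute.
Time elapsed: 7:45 - 6:30 = 75 minutes
Angular displacement: 75 x 0.5 = 37.5 degrees

Final answer: 37.5 degrees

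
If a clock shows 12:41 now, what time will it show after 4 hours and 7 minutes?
Starting time: 12:41
Adding 7 minutes to 41 minutes: 41 + 7 = 48 minutes
Adding 4 hours: 12 + 4 = 16 - 12 = 4
Final time: 4:48

Final answer: 4:48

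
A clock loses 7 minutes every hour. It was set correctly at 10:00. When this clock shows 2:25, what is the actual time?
For every 60 true minutes, the faulty clock advances 53 minutes, so 1 faulty-clock minute corresponds to 60/53 true minutes.
From 10:00 to 2:25 on the faulty dial is 265 minutes.
True elapsed: 265 x 60/53 = 300 minutes = 5 hours.
True time: 10:00 + 5 hours = 3:00.

Final answer: 3:00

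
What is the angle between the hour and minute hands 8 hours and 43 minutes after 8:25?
First find the time 8 hours and 43 minutes after 8:25.
Total minutes: 8 x 60 + 25 + 8 x 60 + 43 = 1028.
1028 mod 720 = 308 minutes = 5:08.
Now compute the angle at 5:08:
Hour hand: 5 x 30 + 8 x 0.5 = 154 degrees
Minute hand: 8 x 6 = 48 degrees
Difference: |154 - 48| = 106 degrees
The angle is 106 degrees

Final answer: 106 degrees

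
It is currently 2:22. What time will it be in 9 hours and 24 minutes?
Starting time: 2:22
Adding 24 minutes to 22 minutes: 22 + 24 = 46 minutes
Adding 9 hours: 2 + 9 = 11
Final time: 11:46

Final answer: 11:46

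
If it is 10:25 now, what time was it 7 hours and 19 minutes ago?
Starting time: 10:25 = 625 total minutes past 12:00
Subtracting: 7 hours and 19 minutes = 439 minutes
625 - 439 = 186 minutes
= 3 hours and 6 minutes past 12:00 = 3:06

Final answer: 3:06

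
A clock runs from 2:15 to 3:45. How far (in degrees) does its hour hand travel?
The hour hand moves 0.5 degrees per minute.
Time elapsed: 3:45 - 2:15 = 90 minutes
Angular displacement: 90 x 0.5 = 45 degrees

Final answer: 45 degrees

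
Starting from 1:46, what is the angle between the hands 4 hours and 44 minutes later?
First find the time 4 hours and 44 minutes after 1:46.
Total minutes: 1 x 60 + 46 + 4 x 60 + 44 = 390.
390 mod 720 = 390 minutes = 6:30.
Now compute the angle at 6:30:
Hour hand: 6 x 30 + 30 x 0.5 = 195 degrees
Minute hand: 30 x 6 = 180 degrees
Difference: |195 - 180| = 15 degrees
The angle is 15 degrees

Final answer: 15 degrees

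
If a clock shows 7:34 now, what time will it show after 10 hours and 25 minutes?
Starting time: 7:34
Adding 25 minutes to 34 minutes: 34 + 25 = 59 minutes
Adding 10 hours: 7 + 10 = 17 - 12 = 5
Final time: 5:59

Final answer: 5:59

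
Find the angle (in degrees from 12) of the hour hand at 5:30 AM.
The hour hand moves 30 degrees per hour and 0.5 degrees per minute.
At 5:30: (5) x 30 + 30 x 0.5 = 150 + 15 = 165 degrees

Final answer: 165 degrees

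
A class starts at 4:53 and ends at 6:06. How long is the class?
From 4:53 to 6:06:
(6 x 60 + 6) - (4 x 60 + 53) = 366 - 293 = 73 minutes
= 1 hour and 13 minutes

Final answer: 1 hour and 13 minutes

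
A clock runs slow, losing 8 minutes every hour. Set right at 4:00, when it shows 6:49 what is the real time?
For every 60 true minutes, the faulty clock advances 52 minutes, so 1 faulty-clock minute corresponds to 60/52 true minutes.
From 4:00 to 6:49 on the faulty dial is 169 minutes.
True elapsed: 169 x 60/52 = 195 minutes = 3 hours and 15 minutes.
True time: 4:00 + 3 hours and 15 minutes = 7:15.

Final answer: 7:15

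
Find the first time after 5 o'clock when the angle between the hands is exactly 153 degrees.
At t minutes past 5:00, the hour hand is at 30 x 5 + 0.5t degrees and the minute hand is at 6t degrees.
The smaller angle between them is 153 degrees when |30H - 5.5t| = 153 or |30H - 5.5t| = 207.
With H = 5, solve 30 x 5 - 5.5t = +/- target for each target:
  t = (30 x 5 - 153) / 5.5 = -0.55 (outside (0, 60))
  t = (30 x 5 + 153) / 5.5 = 55.09
  t = (30 x 5 - 207) / 5.5 = -10.36 (outside (0, 60))
  t = (30 x 5 + 207) / 5.5 = 64.91 (outside (0, 60))
Valid solutions in (0, 60): {55.09} minutes.
The first occurrence is t = 55.09 minutes.
The hands form a 153-degree angle at 55.09 minutes past 5:00.

Final answer: 55.09 minutes past 5:00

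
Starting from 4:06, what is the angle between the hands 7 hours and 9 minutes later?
First find the time 7 hours and 9 minutes after 4:06.
Total minutes: 4 x 60 + 6 + 7 x 60 + 9 = 675.
675 mod 720 = 675 minutes = 11:15.
Now compute the angle at 11:15:
Hour hand: 11 x 30 + 15 x 0.5 = 337.5 degrees
Minute hand: 15 x 6 = 90 degrees
Difference: |337.5 - 90| = 247.5 degrees
Smaller angle: 360 - 247.5 = 112.5 degrees

Final answer: 112.5 degrees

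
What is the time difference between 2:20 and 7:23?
From 2:20 to 7:23:
(7 x 60 + 23) - (2 x 60 + 20) = 443 - 140 = 303 minutes
= 5 hours and 3 minutes

Final answer: 5 hours and 3 minutes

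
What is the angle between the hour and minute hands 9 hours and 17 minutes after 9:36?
First find the time 9 hours and 17 minutes after 9:36.
Total minutes: 9 x 60 + 36 + 9 x 60 + 17 = 1133.
1133 mod 720 = 413 minutes = 6:53.
Now compute the angle at 6:53:
Hour hand: 6 x 30 + 53 x 0.5 = 206.5 degrees
Minute hand: 53 x 6 = 318 degrees
Difference: |206.5 - 318| = 111.5 degrees
The angle is 111.5 degrees

Final answer: 111.5 degrees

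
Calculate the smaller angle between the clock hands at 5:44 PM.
Hour hand position: 5 x 30 + 44 x 0.5 = 172 degrees
Minute hand position: 44 x 6 = 264 degrees
Difference: |172 - 264| = 92 degrees
The angle between the hands is 92 degrees

Final answer: 92 degrees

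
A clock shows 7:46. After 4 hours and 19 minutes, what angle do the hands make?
First find the time 4 hours and 19 minutes after 7:46.
Total minutes: 7 x 60 + 46 + 4 x 60 + 19 = 725.
725 mod 720 = 5 minutes = 12:05.
Now compute the angle at 12:05:
Hour hand: 0 x 30 + 5 x 0.5 = 2.5 degrees
Minute hand: 5 x 6 = 30 degrees
Difference: |2.5 - 30| = 27.5 degrees
The angle is 27.5 degrees

Final answer: 27.5 degrees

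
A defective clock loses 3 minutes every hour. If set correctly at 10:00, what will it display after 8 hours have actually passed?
For every 60 true minutes, the faulty clock advances 60 - 3 = 57 minutes.
True elapsed: 8 hours = 480 minutes.
Faulty clock advances: 480 x 57/60 = 456 minutes (drift: 24 minutes behind).
Shown time: 10:00 + 456 minutes = 5:36.

Final answer: 5:36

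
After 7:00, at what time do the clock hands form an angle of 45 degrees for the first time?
At t minutes past 7:00, the hour hand is at 30 x 7 + 0.5t degrees and the minute hand is at 6t degrees.
The smaller angle between them is 45 degrees when |30H - 5.5t| = 45 or |30H - 5.5t| = 315.
With H = 7, solve 30 x 7 - 5.5t = +/- target for each target:
  t = (30 x 7 - 45) / 5.5 = 30
  t = (30 x 7 + 45) / 5.5 = 46.36
  t = (30 x 7 - 315) / 5.5 = -19.09 (outside (0, 60))
  t = (30 x 7 + 315) / 5.5 = 95.45 (outside (0, 60))
Valid solutions in (0, 60): {30, 46.36} minutes.
The first occurrence is t = 30 minutes.
The hands form a 45-degree angle at 30 minutes past 7:00.

Final answer: 30 minutes past 7:00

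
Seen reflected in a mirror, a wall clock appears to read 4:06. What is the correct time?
Reflection across the vertical (12-6) axis maps a hand at angle A degrees to (360 - A) degrees, which sends a reading of T minutes past 12:00 to (720 - T) minutes past 12:00.
Mirror reads 4:06 = 246 minutes past 12:00.
Actual time: (720 - 246) mod 720 = 474 minutes = 7:54.

Final answer: 7:54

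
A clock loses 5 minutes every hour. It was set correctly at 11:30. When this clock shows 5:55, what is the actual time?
For every 60 true minutes, the faulty clock advances 55 minutes, so 1 faulty-clock minute corresponds to 60/55 true minutes.
From 11:30 to 5:55 on the faulty dial is 385 minutes.
True elapsed: 385 x 60/55 = 420 minutes = 7 hours.
True time: 11:30 + 7 hours = 6:30.

Final answer: 6:30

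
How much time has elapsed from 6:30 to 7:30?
From 6:30 to 7:30:
(7 x 60 + 30) - (6 x 60 + 30) = 450 - 390 = 60 minutes
= 1 hour

Final answer: 1 hour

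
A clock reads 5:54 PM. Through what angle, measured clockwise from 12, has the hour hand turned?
The hour hand moves 30 degrees per hour and 0.5 degrees per minute.
At 5:54: (5) x 30 + 54 x 0.5 = 150 + 27 = 177 degrees

Final answer: 177 degrees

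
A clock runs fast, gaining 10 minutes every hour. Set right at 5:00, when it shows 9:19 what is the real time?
For every 60 true minutes, the faulty clock advances 70 minutes, so 1 faulty-clock minute corresponds to 60/70 true minutes.
From 5:00 to 9:19 on the faulty dial is 259 minutes.
True elapsed: 259 x 60/70 = 222 minutes = 3 hours and 42 minutes.
True time: 5:00 + 3 hours and 42 minutes = 8:42.

Final answer: 8:42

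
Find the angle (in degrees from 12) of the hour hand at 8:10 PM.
The hour hand moves 30 degrees per hour and 0.5 degrees per minute.
At 8:10: (8) x 30 + 10 x 0.5 = 240 + 5 = 245 degrees

Final answer: 245 degrees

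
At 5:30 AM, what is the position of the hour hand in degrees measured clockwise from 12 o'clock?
The hour hand moves 30 degrees per hour and 0.5 degrees per minute.
At 5:30: (5) x 30 + 30 x 0.5 = 150 + 15 = 165 degrees

Final answer: 165 degrees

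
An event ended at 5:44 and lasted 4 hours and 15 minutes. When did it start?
Starting time: 5:44 = 344 total minutes past 12:00
Subtracting: 4 hours and 15 minutes = 255 minutes
344 - 255 = 89 minutes
= 1 hour and 29 minutes past 12:00 = 1:29

Final answer: 1:29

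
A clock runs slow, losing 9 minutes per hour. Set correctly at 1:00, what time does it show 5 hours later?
For every 60 true minutes, the faulty clock advances 60 - 9 = 51 minutes.
True elapsed: 5 hours = 300 minutes.
Faulty clock advances: 300 x 51/60 = 255 minutes (drift: 45 minutes behind).
Shown time: 1:00 + 255 minutes = 5:15.

Final answer: 5:15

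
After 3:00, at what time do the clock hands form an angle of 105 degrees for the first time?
At t minutes past 3:00, the hour hand is at 30 x 3 + 0.5t degrees and the minute hand is at 6t degrees.
The smaller angle between them is 105 degrees when |30H - 5.5t| = 105 or |30H - 5.5t| = 255.
With H = 3, solve 30 x 3 - 5.5t = +/- target for each target:
  t = (30 x 3 - 105) / 5.5 = -2.73 (outside (0, 60))
  t = (30 x 3 + 105) / 5.5 = 35.45
  t = (30 x 3 - 255) / 5.5 = -30 (outside (0, 60))
  t = (30 x 3 + 255) / 5.5 = 62.73 (outside (0, 60))
Valid solutions in (0, 60): {35.45} minutes.
The first occurrence is t = 35.45 minutes.
The hands form a 105-degree angle at 35.45 minutes past 3:00.

Final answer: 35.45 minutes past 3:00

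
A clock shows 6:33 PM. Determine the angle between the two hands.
Hour hand position: 6 x 30 + 33 x 0.5 = 196.5 degrees
Minute hand position: 33 x 6 = 198 degrees
Difference: |196.5 - 198| = 1.5 degrees
The angle between the hands is 1.5 degrees

Final answer: 1.5 degrees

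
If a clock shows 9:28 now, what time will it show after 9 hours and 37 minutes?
Starting time: 9:28
Adding 37 minutes to 28 minutes: 28 + 37 = 65 minutes = 1 hour and 5 minutes
Adding 9 hours: 9 + 9 + 1 (carry) = 19 - 12 = 7
Final time: 7:05

Final answer: 7:05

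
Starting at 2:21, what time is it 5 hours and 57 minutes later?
Starting time: 2:21
Adding 57 minutes to 21 minutes: 21 + 57 = 78 minutes = 1 hour and 18 minutes
Adding 5 hours: 2 + 5 + 1 (carry) = 8
Final time: 8:18

Final answer: 8:18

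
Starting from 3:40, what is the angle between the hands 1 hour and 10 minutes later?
First find the time 1 hour and 10 minutes after 3:40.
Total minutes: 3 x 60 + 40 + 1 x 60 + 10 = 290.
290 mod 720 = 290 minutes = 4:50.
Now compute the angle at 4:50:
Hour hand: 4 x 30 + 50 x 0.5 = 145 degrees
Minute hand: 50 x 6 = 300 degrees
Difference: |145 - 300| = 155 degrees
The angle is 155 degrees

Final answer: 155 degrees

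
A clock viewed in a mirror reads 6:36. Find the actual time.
Reflection across the vertical (12-6) axis maps a hand at angle A degrees to (360 - A) degrees, which sends a reading of T minutes past 12:00 to (720 - T) minutes past 12:00.
Mirror reads 6:36 = 396 minutes past 12:00.
Actual time: (720 - 396) mod 720 = 324 minutes = 5:24.

Final answer: 5:24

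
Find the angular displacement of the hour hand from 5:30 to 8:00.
The hour hand moves 0.5 degrees per minute.
Time elapsed: 8:00 - 5:30 = 150 minutes
Angular displacement: 150 x 0.5 = 75 degrees

Final answer: 75 degrees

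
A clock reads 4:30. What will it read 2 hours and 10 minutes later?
Starting time: 4:30
Adding 10 minutes to 30 minutes: 30 + 10 = 40 minutes
Adding 2 hours: 4 + 2 = 6
Final time: 6:40

Final answer: 6:40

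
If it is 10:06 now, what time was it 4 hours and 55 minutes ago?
Starting time: 10:06 = 606 total minutes past 12:00
Subtracting: 4 hours and 55 minutes = 295 minutes
606 - 295 = 311 minutes
= 5 hours and 11 minutes past 12:00 = 5:11

Final answer: 5:11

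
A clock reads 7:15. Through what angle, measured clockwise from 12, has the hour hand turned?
The hour hand moves 30 degrees per hour and 0.5 degrees per minute.
At 7:15: (7) x 30 + 15 x 0.5 = 210 + 7.5 = 217.5 degrees

Final answer: 217.5 degrees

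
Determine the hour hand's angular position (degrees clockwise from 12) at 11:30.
The hour hand moves 30 degrees per hour and 0.5 degrees per minute.
At 11:30: (11) x 30 + 30 x 0.5 = 330 + 15 = 345 degrees

Final answer: 345 degrees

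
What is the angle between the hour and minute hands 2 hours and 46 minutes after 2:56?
First find the time 2 hours and 46 minutes after 2:56.
Total minutes: 2 x 60 + 56 + 2 x 60 + 46 = 342.
342 mod 720 = 342 minutes = 5:42.
Now compute the angle at 5:42:
Hour hand: 5 x 30 + 42 x 0.5 = 171 degrees
Minute hand: 42 x 6 = 252 degrees
Difference: |171 - 252| = 81 degrees
The angle is 81 degrees

Final answer: 81 degrees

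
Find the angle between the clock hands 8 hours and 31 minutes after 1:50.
First find the time 8 hours and 31 minutes after 1:50.
Total minutes: 1 x 60 + 50 + 8 x 60 + 31 = 621.
621 mod 720 = 621 minutes = 10:21.
Now compute the angle at 10:21:
Hour hand: 10 x 30 + 21 x 0.5 = 310.5 degrees
Minute hand: 21 x 6 = 126 degrees
Difference: |310.5 - 126| = 184.5 degrees
Smaller angle: 360 - 184.5 = 175.5 degrees

Final answer: 175.5 degrees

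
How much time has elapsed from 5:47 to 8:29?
From 5:47 to 8:29:
(8 x 60 + 29) - (5 x 60 + 47) = 509 - 347 = 162 minutes
= 2 hours and 42 minutes

Final answer: 2 hours and 42 minutes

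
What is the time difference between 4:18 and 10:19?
From 4:18 to 10:19:
(10 x 60 + 19) - (4 x 60 + 18) = 619 - 258 = 361 minutes
= 6 hours and 1 minute

Final answer: 6 hours and 1 minute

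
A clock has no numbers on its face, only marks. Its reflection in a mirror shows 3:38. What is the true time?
Reflection across the vertical (12-6) axis maps a hand at angle A degrees to (360 - A) degrees, which sends a reading of T minutes past 12:00 to (720 - T) minutes past 12:00.
Mirror reads 3:38 = 218 minutes past 12:00.
Actual time: (720 - 218) mod 720 = 502 minutes = 8:22.

Final answer: 8:22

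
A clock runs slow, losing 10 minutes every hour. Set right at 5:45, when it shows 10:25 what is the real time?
For every 60 true minutes, the faulty clock advances 50 minutes, so 1 faulty-clock minute corresponds to 60/50 true minutes.
From 5:45 to 10:25 on the faulty dial is 280 minutes.
True elapsed: 280 x 60/50 = 336 minutes = 5 hours and 36 minutes.
True time: 5:45 + 5 hours and 36 minutes = 11:21.

Final answer: 11:21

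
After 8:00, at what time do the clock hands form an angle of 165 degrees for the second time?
At t minutes past 8:00, the hour hand is at 30 x 8 + 0.5t degrees and the minute hand is at 6t degrees.
The smaller angle between them is 165 degrees when |30H - 5.5t| = 165 or |30H - 5.5t| = 195.
With H = 8, solve 30 x 8 - 5.5t = +/- target for each target:
  t = (30 x 8 - 165) / 5.5 = 13.64
  t = (30 x 8 + 165) / 5.5 = 73.64 (outside (0, 60))
  t = (30 x 8 - 195) / 5.5 = 8.18
  t = (30 x 8 + 195) / 5.5 = 79.09 (outside (0, 60))
Valid solutions in (0, 60): {8.18, 13.64} minutes.
The second occurrence is t = 13.64 minutes.
The hands form a 165-degree angle at 13.64 minutes past 8:00.

Final answer: 13.64 minutes past 8:00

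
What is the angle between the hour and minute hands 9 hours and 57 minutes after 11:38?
First find the time 9 hours and 57 minutes after 11:38.
Total minutes: 11 x 60 + 38 + 9 x 60 + 57 = 1295.
1295 mod 720 = 575 minutes = 9:35.
Now compute the angle at 9:35:
Hour hand: 9 x 30 + 35 x 0.5 = 287.5 degrees
Minute hand: 35 x 6 = 210 degrees
Difference: |287.5 - 210| = 77.5 degrees
The angle is 77.5 degrees

Final answer: 77.5 degrees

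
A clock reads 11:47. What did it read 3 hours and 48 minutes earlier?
Starting time: 11:47 = 707 total minutes past 12:00
Subtracting: 3 hours and 48 minutes = 228 minutes
707 - 228 = 479 minutes
= 7 hours and 59 minutes past 12:00 = 7:59

Final answer: 7:59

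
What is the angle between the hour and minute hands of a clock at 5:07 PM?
Hour hand position: 5 x 30 + 7 x 0.5 = 153.5 degrees
Minute hand position: 7 x 6 = 42 degrees
Difference: |153.5 - 42| = 111.5 degrees
The angle between the hands is 111.5 degrees

Final answer: 111.5 degrees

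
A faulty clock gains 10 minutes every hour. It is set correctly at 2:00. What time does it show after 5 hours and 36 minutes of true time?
For every 60 true minutes, the faulty clock advances 60 + 10 = 70 minutes.
True elapsed: 5 hours and 36 minutes = 336 minutes.
Faulty clock advances: 336 x 70/60 = 392 minutes (drift: 56 minutes ahead).
Shown time: 2:00 + 392 minutes = 8:32.

Final answer: 8:32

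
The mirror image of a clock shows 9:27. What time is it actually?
Reflection across the vertical (12-6) axis maps a hand at angle A degrees to (360 - A) degrees, which sends a reading of T minutes past 12:00 to (720 - T) minutes past 12:00.
Mirror reads 9:27 = 567 minutes past 12:00.
Actual time: (720 - 567) mod 720 = 153 minutes = 2:33.

Final answer: 2:33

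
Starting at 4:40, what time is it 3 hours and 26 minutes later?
Starting time: 4:40
Adding 26 minutes to 40 minutes: 40 + 26 = 66 minutes = 1 hour and 6 minutes
Adding 3 hours: 4 + 3 + 1 (carry) = 8
Final time: 8:06

Final answer: 8:06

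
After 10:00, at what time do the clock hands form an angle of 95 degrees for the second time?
At t minutes past 10:00, the hour hand is at 30 x 10 + 0.5t degrees and the minute hand is at 6t degrees.
The smaller angle between them is 95 degrees when |30H - 5.5t| = 95 or |30H - 5.5t| = 265.
With H = 10, solve 30 x 10 - 5.5t = +/- target for each target:
  t = (30 x 10 - 95) / 5.5 = 37.27
  t = (30 x 10 + 95) / 5.5 = 71.82 (outside (0, 60))
  t = (30 x 10 - 265) / 5.5 = 6.36
  t = (30 x 10 + 265) / 5.5 = 102.73 (outside (0, 60))
Valid solutions in (0, 60): {6.36, 37.27} minutes.
The second occurrence is t = 37.27 minutes.
The hands form a 95-degree angle at 37.27 minutes past 10:00.

Final answer: 37.27 minutes past 10:00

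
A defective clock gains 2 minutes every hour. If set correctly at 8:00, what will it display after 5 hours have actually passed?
For every 60 true minutes, the faulty clock advances 60 + 2 = 62 minutes.
True elapsed: 5 hours = 300 minutes.
Faulty clock advances: 300 x 62/60 = 310 minutes (drift: 10 minutes ahead).
Shown time: 8:00 + 310 minutes = 1:10.

Final answer: 1:10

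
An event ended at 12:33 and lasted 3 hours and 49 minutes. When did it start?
Starting time: 12:33 = 33 total minutes past 12:00
Subtracting: 3 hours and 49 minutes = 229 minutes
33 - 229 = -196 (negative, add 12 hours = 720) = 524 minutes
= 8 hours and 44 minutes past 12:00 = 8:44

Final answer: 8:44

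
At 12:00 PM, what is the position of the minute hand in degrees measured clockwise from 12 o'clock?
The minute hand moves 6 degrees per minute.
At 12:00: 0 x 6 = 0 degrees

Final answer: 0 degrees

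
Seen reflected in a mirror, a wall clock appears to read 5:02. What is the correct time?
Reflection across the vertical (12-6) axis maps a hand at angle A degrees to (360 - A) degrees, which sends a reading of T minutes past 12:00 to (720 - T) minutes past 12:00.
Mirror reads 5:02 = 302 minutes past 12:00.
Actual time: (720 - 302) mod 720 = 418 minutes = 6:58.

Final answer: 6:58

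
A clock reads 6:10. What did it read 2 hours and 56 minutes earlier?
Starting time: 6:10 = 370 total minutes past 12:00
Subtracting: 2 hours and 56 minutes = 176 minutes
370 - 176 = 194 minutes
= 3 hours and 14 minutes past 12:00 = 3:14

Final answer: 3:14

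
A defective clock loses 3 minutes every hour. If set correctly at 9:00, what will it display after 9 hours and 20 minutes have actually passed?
For every 60 true minutes, the faulty clock advances 60 - 3 = 57 minutes.
True elapsed: 9 hours and 20 minutes = 560 minutes.
Faulty clock advances: 560 x 57/60 = 532 minutes (drift: 28 minutes behind).
Shown time: 9:00 + 532 minutes = 5:52.

Final answer: 5:52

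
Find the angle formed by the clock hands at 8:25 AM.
Hour hand position: 8 x 30 + 25 x 0.5 = 252.5 degrees
Minute hand position: 25 x 6 = 150 degrees
Difference: |252.5 - 150| = 102.5 degrees
The angle between the hands is 102.5 degrees

Final answer: 102.5 degrees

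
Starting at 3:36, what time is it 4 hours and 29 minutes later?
Starting time: 3:36
Adding 29 minutes to 36 minutes: 36 + 29 = 65 minutes = 1 hour and 5 minutes
Adding 4 hours: 3 + 4 + 1 (carry) = 8
Final time: 8:05

Final answer: 8:05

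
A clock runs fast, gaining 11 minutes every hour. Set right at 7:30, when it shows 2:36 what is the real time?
For every 60 true minutes, the faulty clock advances 71 minutes, so 1 faulty-clock minute corresponds to 60/71 true minutes.
From 7:30 to 2:36 on the faulty dial is 426 minutes.
True elapsed: 426 x 60/71 = 360 minutes = 6 hours.
True time: 7:30 + 6 hours = 1:30.

Final answer: 1:30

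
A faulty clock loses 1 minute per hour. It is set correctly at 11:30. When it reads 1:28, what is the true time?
For every 60 true minutes, the faulty clock advances 59 minutes, so 1 faulty-clock minute corresponds to 60/59 true minutes.
From 11:30 to 1:28 on the faulty dial is 118 minutes.
True elapsed: 118 x 60/59 = 120 minutes = 2 hours.
True time: 11:30 + 2 hours = 1:30.

Final answer: 1:30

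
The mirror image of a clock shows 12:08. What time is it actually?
Reflection across the vertical (12-6) axis maps a hand at angle A degrees to (360 - A) degrees, which sends a reading of T minutes past 12:00 to (720 - T) minutes past 12:00.
Mirror reads 12:08 = 8 minutes past 12:00.
Actual time: (720 - 8) mod 720 = 712 minutes = 11:52.

Final answer: 11:52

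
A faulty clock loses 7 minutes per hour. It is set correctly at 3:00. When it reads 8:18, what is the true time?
For every 60 true minutes, the faulty clock advances 53 minutes, so 1 faulty-clock minute corresponds to 60/53 true minutes.
From 3:00 to 8:18 on the faulty dial is 318 minutes.
True elapsed: 318 x 60/53 = 360 minutes = 6 hours.
True time: 3:00 + 6 hours = 9:00.

Final answer: 9:00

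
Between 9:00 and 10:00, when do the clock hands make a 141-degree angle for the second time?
At t minutes past 9:00, the hour hand is at 30 x 9 + 0.5t degrees and the minute hand is at 6t degrees.
The smaller angle between them is 141 degrees when |30H - 5.5t| = 141 or |30H - 5.5t| = 219.
With H = 9, solve 30 x 9 - 5.5t = +/- target for each target:
  t = (30 x 9 - 141) / 5.5 = 23.45
  t = (30 x 9 + 141) / 5.5 = 74.73 (outside (0, 60))
  t = (30 x 9 - 219) / 5.5 = 9.27
  t = (30 x 9 + 219) / 5.5 = 88.91 (outside (0, 60))
Valid solutions in (0, 60): {9.27, 23.45} minutes.
The second occurrence is t = 23.45 minutes.
The hands form a 141-degree angle at 23.45 minutes past 9:00.

Final answer: 23.45 minutes past 9:00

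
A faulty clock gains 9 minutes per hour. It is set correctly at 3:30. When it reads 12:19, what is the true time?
For every 60 true minutes, the faulty clock advances 69 minutes, so 1 faulty-clock minute corresponds to 60/69 true minutes.
From 3:30 to 12:19 on the faulty dial is 529 minutes.
True elapsed: 529 x 60/69 = 460 minutes = 7 hours and 40 minutes.
True time: 3:30 + 7 hours and 40 minutes = 11:10.

Final answer: 11:10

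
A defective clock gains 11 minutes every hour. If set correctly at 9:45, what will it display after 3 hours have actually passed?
For every 60 true minutes, the faulty clock advances 60 + 11 = 71 minutes.
True elapsed: 3 hours = 180 minutes.
Faulty clock advances: 180 x 71/60 = 213 minutes (drift: 33 minutes ahead).
Shown time: 9:45 + 213 minutes = 1:18.

Final answer: 1:18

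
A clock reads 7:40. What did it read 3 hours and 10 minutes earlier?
Starting time: 7:40 = 460 total minutes past 12:00
Subtracting: 3 hours and 10 minutes = 190 minutes
460 - 190 = 270 minutes
= 4 hours and 30 minutes past 12:00 = 4:30

Final answer: 4:30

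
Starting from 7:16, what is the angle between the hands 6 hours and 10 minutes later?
First find the time 6 hours and 10 minutes after 7:16.
Total minutes: 7 x 60 + 16 + 6 x 60 + 10 = 806.
806 mod 720 = 86 minutes = 1:26.
Now compute the angle at 1:26:
Hour hand: 1 x 30 + 26 x 0.5 = 43 degrees
Minute hand: 26 x 6 = 156 degrees
Difference: |43 - 156| = 113 degrees
The angle is 113 degrees

Final answer: 113 degrees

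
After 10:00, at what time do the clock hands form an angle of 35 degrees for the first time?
At t minutes past 10:00, the hour hand is at 30 x 10 + 0.5t degrees and the minute hand is at 6t degrees.
The smaller angle between them is 35 degrees when |30H - 5.5t| = 35 or |30H - 5.5t| = 325.
With H = 10, solve 30 x 10 - 5.5t = +/- target for each target:
  t = (30 x 10 - 35) / 5.5 = 48.18
  t = (30 x 10 + 35) / 5.5 = 60.91 (outside (0, 60))
  t = (30 x 10 - 325) / 5.5 = -4.55 (outside (0, 60))
  t = (30 x 10 + 325) / 5.5 = 113.64 (outside (0, 60))
Valid solutions in (0, 60): {48.18} minutes.
The first occurrence is t = 48.18 minutes.
The hands form a 35-degree angle at 48.18 minutes past 10:00.

Final answer: 48.18 minutes past 10:00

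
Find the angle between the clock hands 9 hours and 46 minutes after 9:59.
First find the time 9 hours and 46 minutes after 9:59.
Total minutes: 9 x 60 + 59 + 9 x 60 + 46 = 1185.
1185 mod 720 = 465 minutes = 7:45.
Now compute the angle at 7:45:
Hour hand: 7 x 30 + 45 x 0.5 = 232.5 degrees
Minute hand: 45 x 6 = 270 degrees
Difference: |232.5 - 270| = 37.5 degrees
The angle is 37.5 degrees

Final answer: 37.5 degrees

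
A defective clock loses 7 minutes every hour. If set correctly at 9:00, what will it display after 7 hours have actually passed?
For every 60 true minutes, the faulty clock advances 60 - 7 = 53 minutes.
True elapsed: 7 hours = 420 minutes.
Faulty clock advances: 420 x 53/60 = 371 minutes (drift: 49 minutes behind).
Shown time: 9:00 + 371 minutes = 3:11.

Final answer: 3:11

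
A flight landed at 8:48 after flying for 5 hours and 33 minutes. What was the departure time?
Starting time: 8:48 = 528 total minutes past 12:00
Subtracting: 5 hours and 33 minutes = 333 minutes
528 - 333 = 195 minutes
= 3 hours and 15 minutes past 12:00 = 3:15

Final answer: 3:15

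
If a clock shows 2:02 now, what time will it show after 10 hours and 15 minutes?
Starting time: 2:02
Adding 15 minutes to 2 minutes: 2 + 15 = 17 minutes
Adding 10 hours: 2 + 10 = 12
Final time: 12:17

Final answer: 12:17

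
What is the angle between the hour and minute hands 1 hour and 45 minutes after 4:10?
First find the time 1 hour and 45 minutes after 4:10.
Total minutes: 4 x 60 + 10 + 1 x 60 + 45 = 355.
355 mod 720 = 355 minutes = 5:55.
Now compute the angle at 5:55:
Hour hand: 5 x 30 + 55 x 0.5 = 177.5 degrees
Minute hand: 55 x 6 = 330 degrees
Difference: |177.5 - 330| = 152.5 degrees
The angle is 152.5 degrees

Final answer: 152.5 degrees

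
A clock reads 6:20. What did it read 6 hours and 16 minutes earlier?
Starting time: 6:20 = 380 total minutes past 12:00
Subtracting: 6 hours and 16 minutes = 376 minutes
380 - 376 = 4 minutes
= 4 minutes past 12:00 = 12:04

Final answer: 12:04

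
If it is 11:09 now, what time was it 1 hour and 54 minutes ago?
Starting time: 11:09 = 669 total minutes past 12:00
Subtracting: 1 hour and 54 minutes = 114 minutes
669 - 114 = 555 minutes
= 9 hours and 15 minutes past 12:00 = 9:15

Final answer: 9:15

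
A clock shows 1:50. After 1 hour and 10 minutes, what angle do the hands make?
First find the time 1 hour and 10 minutes after 1:50.
Total minutes: 1 x 60 + 50 + 1 x 60 + 10 = 180.
180 mod 720 = 180 minutes = 3:00.
Now compute the angle at 3:00:
Hour hand: 3 x 30 + 0 x 0.5 = 90 degrees
Minute hand: 0 x 6 = 0 degrees
Difference: |90 - 0| = 90 degrees
The angle is 90 degrees

Final answer: 90 degrees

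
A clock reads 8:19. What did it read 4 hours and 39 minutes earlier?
Starting time: 8:19 = 499 total minutes past 12:00
Subtracting: 4 hours and 39 minutes = 279 minutes
499 - 279 = 220 minutes
= 3 hours and 40 minutes past 12:00 = 3:40

Final answer: 3:40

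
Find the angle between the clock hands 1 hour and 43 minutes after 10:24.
First find the time 1 hour and 43 minutes after 10:24.
Total minutes: 10 x 60 + 24 + 1 x 60 + 43 = 727.
727 mod 720 = 7 minutes = 12:07.
Now compute the angle at 12:07:
Hour hand: 0 x 30 + 7 x 0.5 = 3.5 degrees
Minute hand: 7 x 6 = 42 degrees
Difference: |3.5 - 42| = 38.5 degrees
The angle is 38.5 degrees

Final answer: 38.5 degrees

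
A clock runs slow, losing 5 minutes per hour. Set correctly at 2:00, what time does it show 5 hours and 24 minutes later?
For every 60 true minutes, the faulty clock advances 60 - 5 = 55 minutes.
True elapsed: 5 hours and 24 minutes = 324 minutes.
Faulty clock advances: 324 x 55/60 = 297 minutes (drift: 27 minutes behind).
Shown time: 2:00 + 297 minutes = 6:57.

Final answer: 6:57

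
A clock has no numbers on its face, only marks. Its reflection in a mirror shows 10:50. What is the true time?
Reflection across the vertical (12-6) axis maps a hand at angle A degrees to (360 - A) degrees, which sends a reading of T minutes past 12:00 to (720 - T) minutes past 12:00.
Mirror reads 10:50 = 650 minutes past 12:00.
Actual time: (720 - 650) mod 720 = 70 minutes = 1:10.

Final answer: 1:10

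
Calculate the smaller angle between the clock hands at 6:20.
Hour hand position: 6 x 30 + 20 x 0.5 = 190 degrees
Minute hand position: 20 x 6 = 120 degrees
Difference: |190 - 120| = 70 degrees
The angle between the hands is 70 degrees

Final answer: 70 degrees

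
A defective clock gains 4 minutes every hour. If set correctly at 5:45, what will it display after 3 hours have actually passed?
For every 60 true minutes, the faulty clock advances 60 + 4 = 64 minutes.
True elapsed: 3 hours = 180 minutes.
Faulty clock advances: 180 x 64/60 = 192 minutes (drift: 12 minutes ahead).
Shown time: 5:45 + 192 minutes = 8:57.

Final answer: 8:57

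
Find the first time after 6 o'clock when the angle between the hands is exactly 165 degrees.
At t minutes past 6:00, the hour hand is at 30 x 6 + 0.5t degrees and the minute hand is at 6t degrees.
The smaller angle between them is 165 degrees when |30H - 5.5t| = 165 or |30H - 5.5t| = 195.
With H = 6, solve 30 x 6 - 5.5t = +/- target for each target:
  t = (30 x 6 - 165) / 5.5 = 2.73
  t = (30 x 6 + 165) / 5.5 = 62.73 (outside (0, 60))
  t = (30 x 6 - 195) / 5.5 = -2.73 (outside (0, 60))
  t = (30 x 6 + 195) / 5.5 = 68.18 (outside (0, 60))
Valid solutions in (0, 60): {2.73} minutes.
The first occurrence is t = 2.73 minutes.
The hands form a 165-degree angle at 2.73 minutes past 6:00.

Final answer: 2.73 minutes past 6:00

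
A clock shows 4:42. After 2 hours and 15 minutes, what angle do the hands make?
First find the time 2 hours and 15 minutes after 4:42.
Total minutes: 4 x 60 + 42 + 2 x 60 + 15 = 417.
417 mod 720 = 417 minutes = 6:57.
Now compute the angle at 6:57:
Hour hand: 6 x 30 + 57 x 0.5 = 208.5 degrees
Minute hand: 57 x 6 = 342 degrees
Difference: |208.5 - 342| = 133.5 degrees
The angle is 133.5 degrees

Final answer: 133.5 degrees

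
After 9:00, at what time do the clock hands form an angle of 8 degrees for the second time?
At t minutes past 9:00, the hour hand is at 30 x 9 + 0.5t degrees and the minute hand is at 6t degrees.
The smaller angle between them is 8 degrees when |30H - 5.5t| = 8 or |30H - 5.5t| = 352.
With H = 9, solve 30 x 9 - 5.5t = +/- target for each target:
  t = (30 x 9 - 8) / 5.5 = 47.64
  t = (30 x 9 + 8) / 5.5 = 50.55
  t = (30 x 9 - 352) / 5.5 = -14.91 (outside (0, 60))
  t = (30 x 9 + 352) / 5.5 = 113.09 (outside (0, 60))
Valid solutions in (0, 60): {47.64, 50.55} minutes.
The second occurrence is t = 50.55 minutes.
The hands form a 8-degree angle at 50.55 minutes past 9:00.

Final answer: 50.55 minutes past 9:00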